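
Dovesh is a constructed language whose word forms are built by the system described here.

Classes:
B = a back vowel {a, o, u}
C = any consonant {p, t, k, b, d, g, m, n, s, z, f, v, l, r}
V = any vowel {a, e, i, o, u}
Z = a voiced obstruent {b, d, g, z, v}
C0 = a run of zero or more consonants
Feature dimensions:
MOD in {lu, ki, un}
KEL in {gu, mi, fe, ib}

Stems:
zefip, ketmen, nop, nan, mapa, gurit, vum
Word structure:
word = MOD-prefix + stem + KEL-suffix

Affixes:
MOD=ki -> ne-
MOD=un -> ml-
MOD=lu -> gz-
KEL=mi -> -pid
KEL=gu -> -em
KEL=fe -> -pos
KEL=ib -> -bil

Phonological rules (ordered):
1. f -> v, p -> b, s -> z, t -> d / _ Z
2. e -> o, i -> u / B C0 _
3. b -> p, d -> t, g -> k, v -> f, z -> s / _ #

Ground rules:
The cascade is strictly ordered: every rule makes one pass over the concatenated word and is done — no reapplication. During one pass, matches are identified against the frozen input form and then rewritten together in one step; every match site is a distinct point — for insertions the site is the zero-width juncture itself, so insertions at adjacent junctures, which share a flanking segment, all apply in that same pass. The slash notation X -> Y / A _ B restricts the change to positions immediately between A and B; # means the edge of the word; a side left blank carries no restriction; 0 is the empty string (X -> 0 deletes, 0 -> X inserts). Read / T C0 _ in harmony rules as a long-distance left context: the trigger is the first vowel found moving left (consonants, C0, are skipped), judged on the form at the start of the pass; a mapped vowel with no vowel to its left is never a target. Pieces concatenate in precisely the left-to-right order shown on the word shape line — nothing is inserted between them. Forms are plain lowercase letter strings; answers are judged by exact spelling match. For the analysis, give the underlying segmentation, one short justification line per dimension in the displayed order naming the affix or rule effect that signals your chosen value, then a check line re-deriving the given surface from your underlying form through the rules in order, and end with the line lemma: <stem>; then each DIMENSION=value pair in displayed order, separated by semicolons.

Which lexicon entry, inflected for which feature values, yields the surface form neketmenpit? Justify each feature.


underlying: ne-ketmen-pid
MOD=ki - signalled by the affix ne-
KEL=mi - signalled by the affix -pid
check: neketmenpid -> neketmenpid -> neketmenpid -> neketmenpit
lemma: ketmen; MOD=ki; KEL=mi


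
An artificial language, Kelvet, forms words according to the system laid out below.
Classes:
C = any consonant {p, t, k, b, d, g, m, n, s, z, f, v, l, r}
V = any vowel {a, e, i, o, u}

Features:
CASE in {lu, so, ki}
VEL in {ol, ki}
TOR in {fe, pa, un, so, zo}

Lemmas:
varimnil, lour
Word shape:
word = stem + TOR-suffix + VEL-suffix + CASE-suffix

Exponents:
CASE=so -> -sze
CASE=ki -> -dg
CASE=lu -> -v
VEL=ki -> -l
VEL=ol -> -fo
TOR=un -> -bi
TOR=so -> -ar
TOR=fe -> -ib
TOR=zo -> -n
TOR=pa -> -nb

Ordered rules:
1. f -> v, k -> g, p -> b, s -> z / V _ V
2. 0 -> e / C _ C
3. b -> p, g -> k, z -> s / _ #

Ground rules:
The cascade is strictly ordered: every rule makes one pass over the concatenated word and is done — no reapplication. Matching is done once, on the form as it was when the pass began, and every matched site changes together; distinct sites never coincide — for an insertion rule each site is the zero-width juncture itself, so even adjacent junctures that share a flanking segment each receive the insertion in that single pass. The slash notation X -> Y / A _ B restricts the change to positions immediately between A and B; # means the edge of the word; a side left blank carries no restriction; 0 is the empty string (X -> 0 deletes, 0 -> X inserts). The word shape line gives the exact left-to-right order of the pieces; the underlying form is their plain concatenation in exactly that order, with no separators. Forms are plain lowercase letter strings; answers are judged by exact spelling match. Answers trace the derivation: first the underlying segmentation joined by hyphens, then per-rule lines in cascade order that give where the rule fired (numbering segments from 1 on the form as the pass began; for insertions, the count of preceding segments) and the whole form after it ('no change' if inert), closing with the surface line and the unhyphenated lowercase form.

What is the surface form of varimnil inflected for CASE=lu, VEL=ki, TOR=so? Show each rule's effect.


underlying: varimnil-ar-l-v
1. f -> v, k -> g, p -> b, s -> z / V _ V: no change
2. 0 -> e / C _ C: inserts after position(s) 5, 10, 11: varimenilarelev
3. b -> p, g -> k, z -> s / _ #: no change
surface: varimenilarelev


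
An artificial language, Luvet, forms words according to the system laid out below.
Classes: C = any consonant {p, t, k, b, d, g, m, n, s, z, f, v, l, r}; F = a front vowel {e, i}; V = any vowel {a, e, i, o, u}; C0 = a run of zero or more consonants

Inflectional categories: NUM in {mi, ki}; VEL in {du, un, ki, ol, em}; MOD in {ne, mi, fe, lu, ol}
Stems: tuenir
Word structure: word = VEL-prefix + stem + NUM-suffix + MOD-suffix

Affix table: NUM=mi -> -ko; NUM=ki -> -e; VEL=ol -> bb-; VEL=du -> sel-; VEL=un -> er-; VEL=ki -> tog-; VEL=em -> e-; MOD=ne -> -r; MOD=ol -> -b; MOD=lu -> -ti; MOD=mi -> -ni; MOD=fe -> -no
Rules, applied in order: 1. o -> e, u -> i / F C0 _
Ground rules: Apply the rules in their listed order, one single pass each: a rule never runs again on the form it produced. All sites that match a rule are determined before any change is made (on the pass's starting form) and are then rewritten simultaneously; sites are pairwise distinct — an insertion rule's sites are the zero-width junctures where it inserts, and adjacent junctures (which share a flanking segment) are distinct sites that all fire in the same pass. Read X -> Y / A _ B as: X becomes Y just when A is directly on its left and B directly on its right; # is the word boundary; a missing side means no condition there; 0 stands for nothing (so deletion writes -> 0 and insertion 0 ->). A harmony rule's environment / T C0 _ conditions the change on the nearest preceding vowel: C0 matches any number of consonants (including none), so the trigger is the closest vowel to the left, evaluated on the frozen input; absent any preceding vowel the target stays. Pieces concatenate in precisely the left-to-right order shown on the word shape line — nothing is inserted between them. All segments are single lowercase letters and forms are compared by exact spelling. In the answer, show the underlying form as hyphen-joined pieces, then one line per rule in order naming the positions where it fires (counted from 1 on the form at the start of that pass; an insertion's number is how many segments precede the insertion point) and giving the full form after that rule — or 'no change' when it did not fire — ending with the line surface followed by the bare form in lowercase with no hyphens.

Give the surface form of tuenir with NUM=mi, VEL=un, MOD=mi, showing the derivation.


underlying: er-tuenir-ko-ni
1. o -> e, u -> i / F C0 _: fires at position(s) 4, 10: ertienirkeni
surface: ertienirkeni


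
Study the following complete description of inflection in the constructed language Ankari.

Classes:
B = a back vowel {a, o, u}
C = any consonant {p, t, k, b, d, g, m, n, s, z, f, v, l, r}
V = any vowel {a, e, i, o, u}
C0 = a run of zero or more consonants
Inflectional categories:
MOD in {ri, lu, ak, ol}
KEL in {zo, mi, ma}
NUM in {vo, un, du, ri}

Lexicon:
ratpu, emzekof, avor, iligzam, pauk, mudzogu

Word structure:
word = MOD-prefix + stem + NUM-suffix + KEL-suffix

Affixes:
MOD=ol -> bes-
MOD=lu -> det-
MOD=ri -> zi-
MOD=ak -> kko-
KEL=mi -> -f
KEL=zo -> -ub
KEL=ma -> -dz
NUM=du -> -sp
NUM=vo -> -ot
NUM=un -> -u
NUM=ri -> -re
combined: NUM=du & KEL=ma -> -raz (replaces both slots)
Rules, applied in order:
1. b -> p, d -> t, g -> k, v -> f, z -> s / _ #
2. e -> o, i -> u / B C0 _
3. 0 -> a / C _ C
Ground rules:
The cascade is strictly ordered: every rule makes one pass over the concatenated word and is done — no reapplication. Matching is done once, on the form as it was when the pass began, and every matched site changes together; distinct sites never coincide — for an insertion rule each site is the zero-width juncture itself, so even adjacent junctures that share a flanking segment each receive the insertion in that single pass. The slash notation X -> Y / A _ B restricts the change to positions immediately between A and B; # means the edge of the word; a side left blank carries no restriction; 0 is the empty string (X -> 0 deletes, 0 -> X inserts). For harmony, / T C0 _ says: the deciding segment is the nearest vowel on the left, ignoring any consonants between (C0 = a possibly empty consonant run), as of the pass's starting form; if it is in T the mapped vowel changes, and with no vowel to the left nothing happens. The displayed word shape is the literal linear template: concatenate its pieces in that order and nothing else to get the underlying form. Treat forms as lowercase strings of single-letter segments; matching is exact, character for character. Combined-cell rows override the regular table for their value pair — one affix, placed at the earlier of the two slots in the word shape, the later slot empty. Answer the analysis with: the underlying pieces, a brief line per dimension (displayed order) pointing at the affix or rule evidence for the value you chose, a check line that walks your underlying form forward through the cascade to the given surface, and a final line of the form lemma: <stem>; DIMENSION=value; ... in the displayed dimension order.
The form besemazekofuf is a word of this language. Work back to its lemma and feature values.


underlying: bes-emzekof-u-f
MOD=ol - signalled by the affix bes-
KEL=mi - signalled by the affix -f
NUM=un - signalled by the affix -u
check: besemzekofuf -> besemzekofuf -> besemzekofuf -> besemazekofuf
lemma: emzekof; MOD=ol; KEL=mi; NUM=un


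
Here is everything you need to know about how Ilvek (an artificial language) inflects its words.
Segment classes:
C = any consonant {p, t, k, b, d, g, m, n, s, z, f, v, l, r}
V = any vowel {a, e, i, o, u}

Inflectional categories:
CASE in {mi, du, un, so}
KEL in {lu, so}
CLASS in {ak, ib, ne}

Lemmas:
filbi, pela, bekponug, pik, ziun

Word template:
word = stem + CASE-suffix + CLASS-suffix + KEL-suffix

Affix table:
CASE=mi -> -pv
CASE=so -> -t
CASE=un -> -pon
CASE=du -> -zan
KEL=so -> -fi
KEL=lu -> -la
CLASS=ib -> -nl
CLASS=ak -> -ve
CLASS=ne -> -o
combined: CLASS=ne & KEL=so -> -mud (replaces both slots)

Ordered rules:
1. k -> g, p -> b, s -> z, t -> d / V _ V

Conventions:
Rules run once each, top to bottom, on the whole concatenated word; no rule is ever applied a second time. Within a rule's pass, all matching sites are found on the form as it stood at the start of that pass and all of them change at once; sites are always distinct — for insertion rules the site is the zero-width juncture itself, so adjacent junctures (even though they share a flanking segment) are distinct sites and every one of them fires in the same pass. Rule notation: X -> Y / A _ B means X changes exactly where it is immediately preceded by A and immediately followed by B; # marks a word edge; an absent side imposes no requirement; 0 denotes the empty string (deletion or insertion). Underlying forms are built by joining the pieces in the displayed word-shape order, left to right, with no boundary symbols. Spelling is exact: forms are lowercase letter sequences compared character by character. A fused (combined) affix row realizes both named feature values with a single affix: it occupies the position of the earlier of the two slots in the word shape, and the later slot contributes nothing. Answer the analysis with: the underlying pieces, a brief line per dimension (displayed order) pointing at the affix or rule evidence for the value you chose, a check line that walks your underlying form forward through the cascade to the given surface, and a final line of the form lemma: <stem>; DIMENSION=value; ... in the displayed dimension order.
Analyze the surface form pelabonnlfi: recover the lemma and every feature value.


underlying: pela-pon-nl-fi
CASE=un - signalled by the affix -pon
KEL=so - signalled by the affix -fi
CLASS=ib - signalled by the affix -nl
check: pelaponnlfi -> pelabonnlfi
lemma: pela; CASE=un; KEL=so; CLASS=ib


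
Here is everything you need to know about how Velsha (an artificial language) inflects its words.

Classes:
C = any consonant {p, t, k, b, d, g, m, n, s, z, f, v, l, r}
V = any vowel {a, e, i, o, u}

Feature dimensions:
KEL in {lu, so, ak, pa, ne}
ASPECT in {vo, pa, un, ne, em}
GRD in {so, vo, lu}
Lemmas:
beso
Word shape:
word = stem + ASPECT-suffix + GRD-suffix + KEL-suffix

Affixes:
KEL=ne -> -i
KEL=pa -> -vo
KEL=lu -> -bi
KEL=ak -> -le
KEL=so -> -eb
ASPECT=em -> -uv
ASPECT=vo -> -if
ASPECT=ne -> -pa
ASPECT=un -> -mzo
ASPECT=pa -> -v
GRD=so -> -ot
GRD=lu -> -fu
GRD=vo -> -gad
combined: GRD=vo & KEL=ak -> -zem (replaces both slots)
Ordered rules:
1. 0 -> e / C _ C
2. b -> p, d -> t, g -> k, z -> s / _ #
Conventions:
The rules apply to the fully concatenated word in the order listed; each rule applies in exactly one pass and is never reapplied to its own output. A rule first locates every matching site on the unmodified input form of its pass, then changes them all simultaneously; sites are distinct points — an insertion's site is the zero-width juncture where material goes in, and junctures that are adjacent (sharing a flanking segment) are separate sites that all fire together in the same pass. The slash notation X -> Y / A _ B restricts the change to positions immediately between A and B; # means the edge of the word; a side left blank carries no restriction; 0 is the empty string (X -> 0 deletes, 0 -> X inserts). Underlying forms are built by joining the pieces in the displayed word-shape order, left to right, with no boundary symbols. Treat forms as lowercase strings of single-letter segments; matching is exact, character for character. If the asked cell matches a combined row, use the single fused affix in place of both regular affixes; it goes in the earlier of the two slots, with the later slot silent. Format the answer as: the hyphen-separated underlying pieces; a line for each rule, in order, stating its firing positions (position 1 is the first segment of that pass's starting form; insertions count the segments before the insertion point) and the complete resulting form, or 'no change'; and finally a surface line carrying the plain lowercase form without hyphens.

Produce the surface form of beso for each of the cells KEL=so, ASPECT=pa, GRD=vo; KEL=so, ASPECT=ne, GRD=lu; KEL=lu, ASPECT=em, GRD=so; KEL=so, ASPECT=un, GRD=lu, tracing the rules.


cell KEL=so, ASPECT=pa, GRD=vo:
underlying: beso-v-gad-eb
1. 0 -> e / C _ C: inserts after position(s) 5: besovegadeb
2. b -> p, d -> t, g -> k, z -> s / _ #: fires at position(s) 11: besovegadep
surface: besovegadep

cell KEL=so, ASPECT=ne, GRD=lu:
underlying: beso-pa-fu-eb
1. 0 -> e / C _ C: no change
2. b -> p, d -> t, g -> k, z -> s / _ #: fires at position(s) 10: besopafuep
surface: besopafuep

cell KEL=lu, ASPECT=em, GRD=so:
underlying: beso-uv-ot-bi
1. 0 -> e / C _ C: inserts after position(s) 8: besouvotebi
2. b -> p, d -> t, g -> k, z -> s / _ #: no change
surface: besouvotebi

cell KEL=so, ASPECT=un, GRD=lu:
underlying: beso-mzo-fu-eb
1. 0 -> e / C _ C: inserts after position(s) 5: besomezofueb
2. b -> p, d -> t, g -> k, z -> s / _ #: fires at position(s) 12: besomezofuep
surface: besomezofuep


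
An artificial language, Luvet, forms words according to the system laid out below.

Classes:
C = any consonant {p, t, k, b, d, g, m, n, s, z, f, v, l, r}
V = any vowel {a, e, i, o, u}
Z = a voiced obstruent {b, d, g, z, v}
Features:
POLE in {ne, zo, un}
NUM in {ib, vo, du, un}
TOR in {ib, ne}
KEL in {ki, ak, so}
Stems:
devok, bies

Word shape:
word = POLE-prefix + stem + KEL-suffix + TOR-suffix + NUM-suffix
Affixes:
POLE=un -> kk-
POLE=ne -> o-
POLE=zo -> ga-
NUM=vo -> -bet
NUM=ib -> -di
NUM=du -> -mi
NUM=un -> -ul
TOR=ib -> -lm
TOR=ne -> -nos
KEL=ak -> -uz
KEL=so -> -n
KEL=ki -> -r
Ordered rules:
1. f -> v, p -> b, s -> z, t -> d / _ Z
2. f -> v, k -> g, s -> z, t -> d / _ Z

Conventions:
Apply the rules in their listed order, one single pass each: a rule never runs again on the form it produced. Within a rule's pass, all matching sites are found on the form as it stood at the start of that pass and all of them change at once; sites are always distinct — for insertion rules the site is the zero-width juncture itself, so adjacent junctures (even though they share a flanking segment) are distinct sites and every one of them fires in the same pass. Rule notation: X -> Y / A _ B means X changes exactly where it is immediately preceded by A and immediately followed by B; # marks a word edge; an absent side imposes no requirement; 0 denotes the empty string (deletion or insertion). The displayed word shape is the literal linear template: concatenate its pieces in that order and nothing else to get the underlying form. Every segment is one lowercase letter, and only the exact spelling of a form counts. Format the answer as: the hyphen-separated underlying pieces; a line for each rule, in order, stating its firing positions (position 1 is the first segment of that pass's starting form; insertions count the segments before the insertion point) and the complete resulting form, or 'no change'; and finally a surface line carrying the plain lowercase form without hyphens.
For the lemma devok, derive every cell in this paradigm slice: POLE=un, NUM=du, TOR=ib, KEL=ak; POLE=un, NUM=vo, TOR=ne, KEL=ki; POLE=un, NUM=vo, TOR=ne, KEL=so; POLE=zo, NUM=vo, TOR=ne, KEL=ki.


cell POLE=un, NUM=du, TOR=ib, KEL=ak:
underlying: kk-devok-uz-lm-mi
1. f -> v, p -> b, s -> z, t -> d / _ Z: no change
2. f -> v, k -> g, s -> z, t -> d / _ Z: fires at position(s) 2: kgdevokuzlmmi
surface: kgdevokuzlmmi

cell POLE=un, NUM=vo, TOR=ne, KEL=ki:
underlying: kk-devok-r-nos-bet
1. f -> v, p -> b, s -> z, t -> d / _ Z: fires at position(s) 11: kkdevokrnozbet
2. f -> v, k -> g, s -> z, t -> d / _ Z: fires at position(s) 2: kgdevokrnozbet
surface: kgdevokrnozbet

cell POLE=un, NUM=vo, TOR=ne, KEL=so:
underlying: kk-devok-n-nos-bet
1. f -> v, p -> b, s -> z, t -> d / _ Z: fires at position(s) 11: kkdevoknnozbet
2. f -> v, k -> g, s -> z, t -> d / _ Z: fires at position(s) 2: kgdevoknnozbet
surface: kgdevoknnozbet

cell POLE=zo, NUM=vo, TOR=ne, KEL=ki:
underlying: ga-devok-r-nos-bet
1. f -> v, p -> b, s -> z, t -> d / _ Z: fires at position(s) 11: gadevokrnozbet
2. f -> v, k -> g, s -> z, t -> d / _ Z: no change
surface: gadevokrnozbet


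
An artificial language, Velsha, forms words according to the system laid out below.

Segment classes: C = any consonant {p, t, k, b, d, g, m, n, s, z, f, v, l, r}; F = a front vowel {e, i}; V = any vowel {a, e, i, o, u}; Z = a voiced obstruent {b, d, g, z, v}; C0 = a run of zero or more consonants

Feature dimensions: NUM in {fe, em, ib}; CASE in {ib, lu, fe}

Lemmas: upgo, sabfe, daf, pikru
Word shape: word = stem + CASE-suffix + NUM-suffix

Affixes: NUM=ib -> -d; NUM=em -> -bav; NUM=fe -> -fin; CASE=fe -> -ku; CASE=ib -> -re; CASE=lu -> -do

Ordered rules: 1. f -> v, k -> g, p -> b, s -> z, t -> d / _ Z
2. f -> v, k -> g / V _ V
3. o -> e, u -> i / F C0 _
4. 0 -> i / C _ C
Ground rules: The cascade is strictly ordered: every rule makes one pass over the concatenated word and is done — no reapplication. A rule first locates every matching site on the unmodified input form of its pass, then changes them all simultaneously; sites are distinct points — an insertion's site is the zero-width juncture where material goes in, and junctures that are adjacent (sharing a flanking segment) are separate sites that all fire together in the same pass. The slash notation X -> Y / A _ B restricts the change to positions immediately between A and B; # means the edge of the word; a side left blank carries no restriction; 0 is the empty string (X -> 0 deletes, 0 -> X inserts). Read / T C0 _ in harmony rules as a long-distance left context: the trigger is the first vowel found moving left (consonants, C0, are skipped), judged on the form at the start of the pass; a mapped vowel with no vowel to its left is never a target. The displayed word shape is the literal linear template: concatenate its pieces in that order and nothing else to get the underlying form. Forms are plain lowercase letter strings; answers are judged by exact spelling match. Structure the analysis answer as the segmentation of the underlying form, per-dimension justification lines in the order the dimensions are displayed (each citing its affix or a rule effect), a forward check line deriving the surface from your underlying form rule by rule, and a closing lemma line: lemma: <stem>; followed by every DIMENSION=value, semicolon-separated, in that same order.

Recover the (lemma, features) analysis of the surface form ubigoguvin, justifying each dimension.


underlying: upgo-ku-fin
NUM=fe - signalled by the affix -fin
CASE=fe - signalled by the affix -ku
check: upgokufin -> ubgokufin -> ubgoguvin -> ubgoguvin -> ubigoguvin
lemma: upgo; NUM=fe; CASE=fe


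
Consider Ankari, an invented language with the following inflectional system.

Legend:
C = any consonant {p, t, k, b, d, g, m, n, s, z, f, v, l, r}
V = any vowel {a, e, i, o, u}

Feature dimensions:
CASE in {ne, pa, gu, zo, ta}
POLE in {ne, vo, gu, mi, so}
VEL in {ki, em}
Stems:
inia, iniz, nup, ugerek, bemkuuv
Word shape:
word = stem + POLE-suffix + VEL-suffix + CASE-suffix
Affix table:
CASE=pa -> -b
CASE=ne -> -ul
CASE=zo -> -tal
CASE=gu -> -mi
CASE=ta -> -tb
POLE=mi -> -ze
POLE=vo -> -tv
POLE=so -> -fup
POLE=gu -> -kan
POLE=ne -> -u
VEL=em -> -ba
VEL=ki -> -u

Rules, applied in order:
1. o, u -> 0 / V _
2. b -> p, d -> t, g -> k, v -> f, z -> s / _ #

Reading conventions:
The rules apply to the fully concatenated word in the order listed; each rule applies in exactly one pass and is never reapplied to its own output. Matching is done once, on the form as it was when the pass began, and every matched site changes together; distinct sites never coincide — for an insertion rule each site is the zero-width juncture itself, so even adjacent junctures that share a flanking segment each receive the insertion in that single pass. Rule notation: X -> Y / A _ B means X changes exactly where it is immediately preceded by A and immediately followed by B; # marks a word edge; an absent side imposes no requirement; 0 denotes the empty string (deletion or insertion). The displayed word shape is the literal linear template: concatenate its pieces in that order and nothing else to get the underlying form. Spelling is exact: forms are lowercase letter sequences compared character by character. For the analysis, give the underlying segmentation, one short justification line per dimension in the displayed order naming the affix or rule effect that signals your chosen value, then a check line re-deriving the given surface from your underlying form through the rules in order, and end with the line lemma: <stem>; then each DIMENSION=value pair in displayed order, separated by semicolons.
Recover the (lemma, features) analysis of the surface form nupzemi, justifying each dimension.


underlying: nup-ze-u-mi
CASE=gu - signalled by the affix -mi
POLE=mi - signalled by the affix -ze
VEL=ki - signalled by the affix -u
check: nupzeumi -> nupzemi -> nupzemi
lemma: nup; CASE=gu; POLE=mi; VEL=ki


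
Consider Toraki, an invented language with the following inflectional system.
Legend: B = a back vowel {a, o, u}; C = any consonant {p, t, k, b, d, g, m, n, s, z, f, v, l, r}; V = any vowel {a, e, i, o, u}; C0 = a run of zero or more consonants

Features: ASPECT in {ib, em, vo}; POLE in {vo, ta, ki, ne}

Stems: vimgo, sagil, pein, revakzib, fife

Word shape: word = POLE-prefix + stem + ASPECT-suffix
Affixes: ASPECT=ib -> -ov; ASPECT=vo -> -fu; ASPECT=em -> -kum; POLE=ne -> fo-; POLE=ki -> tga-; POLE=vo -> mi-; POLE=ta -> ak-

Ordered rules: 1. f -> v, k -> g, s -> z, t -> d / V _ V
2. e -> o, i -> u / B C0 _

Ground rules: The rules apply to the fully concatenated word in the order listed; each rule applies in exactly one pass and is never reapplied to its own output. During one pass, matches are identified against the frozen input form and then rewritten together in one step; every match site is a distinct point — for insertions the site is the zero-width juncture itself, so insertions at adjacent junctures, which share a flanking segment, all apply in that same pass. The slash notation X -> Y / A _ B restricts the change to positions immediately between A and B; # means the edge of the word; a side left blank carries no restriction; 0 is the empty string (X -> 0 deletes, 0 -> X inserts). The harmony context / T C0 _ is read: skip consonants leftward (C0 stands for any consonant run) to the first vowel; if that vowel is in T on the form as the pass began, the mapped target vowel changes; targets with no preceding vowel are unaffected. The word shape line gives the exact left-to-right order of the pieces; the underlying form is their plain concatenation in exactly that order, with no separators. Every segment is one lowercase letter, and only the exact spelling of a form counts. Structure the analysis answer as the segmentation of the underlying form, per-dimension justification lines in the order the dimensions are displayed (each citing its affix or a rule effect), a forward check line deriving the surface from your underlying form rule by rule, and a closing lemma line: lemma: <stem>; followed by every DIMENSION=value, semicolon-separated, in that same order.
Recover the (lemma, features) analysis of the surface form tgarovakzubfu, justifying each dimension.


underlying: tga-revakzib-fu
ASPECT=vo - signalled by the affix -fu
POLE=ki - signalled by the affix tga-
check: tgarevakzibfu -> tgarevakzibfu -> tgarovakzubfu
lemma: revakzib; ASPECT=vo; POLE=ki


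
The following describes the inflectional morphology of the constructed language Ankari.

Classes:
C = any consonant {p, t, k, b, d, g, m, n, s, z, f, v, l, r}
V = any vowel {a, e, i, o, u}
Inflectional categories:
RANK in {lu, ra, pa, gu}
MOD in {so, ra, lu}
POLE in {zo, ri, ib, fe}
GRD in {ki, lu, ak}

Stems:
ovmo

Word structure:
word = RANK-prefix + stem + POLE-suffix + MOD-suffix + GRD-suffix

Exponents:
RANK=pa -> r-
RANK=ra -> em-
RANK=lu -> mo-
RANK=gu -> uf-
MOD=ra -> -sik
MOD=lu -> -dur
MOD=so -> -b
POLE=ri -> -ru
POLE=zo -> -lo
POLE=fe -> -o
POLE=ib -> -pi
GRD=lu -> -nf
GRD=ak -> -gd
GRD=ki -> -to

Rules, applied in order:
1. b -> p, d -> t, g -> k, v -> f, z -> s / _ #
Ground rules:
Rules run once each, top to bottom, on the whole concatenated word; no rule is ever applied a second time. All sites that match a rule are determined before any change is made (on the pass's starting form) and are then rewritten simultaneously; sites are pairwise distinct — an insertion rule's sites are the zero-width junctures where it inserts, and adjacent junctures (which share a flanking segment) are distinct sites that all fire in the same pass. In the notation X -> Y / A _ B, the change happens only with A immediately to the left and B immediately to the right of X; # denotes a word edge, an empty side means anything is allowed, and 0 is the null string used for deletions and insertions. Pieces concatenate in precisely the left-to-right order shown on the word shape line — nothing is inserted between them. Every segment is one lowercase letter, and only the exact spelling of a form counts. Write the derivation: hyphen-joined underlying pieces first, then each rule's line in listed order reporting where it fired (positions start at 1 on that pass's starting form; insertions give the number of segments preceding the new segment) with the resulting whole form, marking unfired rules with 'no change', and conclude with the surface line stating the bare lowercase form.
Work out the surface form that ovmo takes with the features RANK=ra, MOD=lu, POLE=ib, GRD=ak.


underlying: em-ovmo-pi-dur-gd
1. b -> p, d -> t, g -> k, v -> f, z -> s / _ #: fires at position(s) 13: emovmopidurgt
surface: emovmopidurgt


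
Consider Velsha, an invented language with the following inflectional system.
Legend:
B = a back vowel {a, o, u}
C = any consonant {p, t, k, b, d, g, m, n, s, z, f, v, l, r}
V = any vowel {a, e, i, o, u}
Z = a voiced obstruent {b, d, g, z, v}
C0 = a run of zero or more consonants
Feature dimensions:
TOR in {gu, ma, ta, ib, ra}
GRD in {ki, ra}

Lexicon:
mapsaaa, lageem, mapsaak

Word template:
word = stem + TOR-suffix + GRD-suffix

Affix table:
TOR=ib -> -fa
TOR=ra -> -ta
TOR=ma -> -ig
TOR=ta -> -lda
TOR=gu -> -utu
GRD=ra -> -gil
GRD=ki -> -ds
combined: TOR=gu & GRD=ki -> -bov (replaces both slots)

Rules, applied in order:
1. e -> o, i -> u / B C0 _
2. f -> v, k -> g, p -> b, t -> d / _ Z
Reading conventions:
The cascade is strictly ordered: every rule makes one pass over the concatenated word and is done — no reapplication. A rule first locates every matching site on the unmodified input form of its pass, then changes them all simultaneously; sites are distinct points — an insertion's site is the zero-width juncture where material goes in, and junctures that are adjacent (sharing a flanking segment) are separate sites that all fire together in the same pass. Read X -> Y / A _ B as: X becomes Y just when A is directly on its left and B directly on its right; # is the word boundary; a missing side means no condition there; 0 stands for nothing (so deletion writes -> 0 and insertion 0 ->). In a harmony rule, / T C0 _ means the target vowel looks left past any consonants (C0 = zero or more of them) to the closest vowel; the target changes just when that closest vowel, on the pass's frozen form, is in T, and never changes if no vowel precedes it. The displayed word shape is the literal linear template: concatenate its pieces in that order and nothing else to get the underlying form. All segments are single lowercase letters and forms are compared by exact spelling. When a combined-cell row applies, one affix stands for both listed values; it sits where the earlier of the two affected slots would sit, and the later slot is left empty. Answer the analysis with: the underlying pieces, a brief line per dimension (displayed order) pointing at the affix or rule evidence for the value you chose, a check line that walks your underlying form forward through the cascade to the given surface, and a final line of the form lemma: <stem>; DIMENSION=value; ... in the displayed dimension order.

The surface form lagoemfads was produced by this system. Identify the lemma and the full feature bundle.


underlying: lageem-fa-ds
TOR=ib - signalled by the affix -fa
GRD=ki - signalled by the affix -ds
check: lageemfads -> lagoemfads -> lagoemfads
lemma: lageem; TOR=ib; GRD=ki


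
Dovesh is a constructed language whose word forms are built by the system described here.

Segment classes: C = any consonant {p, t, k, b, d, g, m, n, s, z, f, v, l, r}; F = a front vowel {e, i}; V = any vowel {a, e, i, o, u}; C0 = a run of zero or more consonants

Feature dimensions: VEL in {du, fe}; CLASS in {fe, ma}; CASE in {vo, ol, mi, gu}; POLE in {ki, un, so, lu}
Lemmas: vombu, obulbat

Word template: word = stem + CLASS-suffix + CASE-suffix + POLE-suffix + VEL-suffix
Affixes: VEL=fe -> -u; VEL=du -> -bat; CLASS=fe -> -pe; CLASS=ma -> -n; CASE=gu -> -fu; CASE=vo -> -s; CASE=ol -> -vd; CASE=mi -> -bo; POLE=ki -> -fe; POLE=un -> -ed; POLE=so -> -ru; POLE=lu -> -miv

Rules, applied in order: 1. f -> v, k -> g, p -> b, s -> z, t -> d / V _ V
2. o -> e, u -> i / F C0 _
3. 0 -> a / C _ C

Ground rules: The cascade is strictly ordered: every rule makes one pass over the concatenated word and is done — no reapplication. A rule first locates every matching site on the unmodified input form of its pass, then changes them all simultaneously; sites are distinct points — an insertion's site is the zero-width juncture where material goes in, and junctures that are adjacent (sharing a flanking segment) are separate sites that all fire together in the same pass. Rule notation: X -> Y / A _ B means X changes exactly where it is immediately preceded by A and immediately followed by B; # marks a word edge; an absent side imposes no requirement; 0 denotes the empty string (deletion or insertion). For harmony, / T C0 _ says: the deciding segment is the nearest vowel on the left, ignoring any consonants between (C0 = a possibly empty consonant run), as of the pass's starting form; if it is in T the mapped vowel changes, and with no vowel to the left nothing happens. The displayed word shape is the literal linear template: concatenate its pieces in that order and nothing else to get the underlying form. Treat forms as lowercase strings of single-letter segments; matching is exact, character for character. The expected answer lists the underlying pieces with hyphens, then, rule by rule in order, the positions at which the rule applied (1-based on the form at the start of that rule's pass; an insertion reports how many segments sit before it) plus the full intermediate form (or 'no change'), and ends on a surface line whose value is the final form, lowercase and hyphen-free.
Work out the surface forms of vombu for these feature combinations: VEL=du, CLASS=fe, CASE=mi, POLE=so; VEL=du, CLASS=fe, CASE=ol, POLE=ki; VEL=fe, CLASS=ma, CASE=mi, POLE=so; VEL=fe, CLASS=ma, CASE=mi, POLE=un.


cell VEL=du, CLASS=fe, CASE=mi, POLE=so:
underlying: vombu-pe-bo-ru-bat
1. f -> v, k -> g, p -> b, s -> z, t -> d / V _ V: fires at position(s) 6: vombubeborubat
2. o -> e, u -> i / F C0 _: fires at position(s) 9: vombubeberubat
3. 0 -> a / C _ C: inserts after position(s) 3: vomabubeberubat
surface: vomabubeberubat

cell VEL=du, CLASS=fe, CASE=ol, POLE=ki:
underlying: vombu-pe-vd-fe-bat
1. f -> v, k -> g, p -> b, s -> z, t -> d / V _ V: fires at position(s) 6: vombubevdfebat
2. o -> e, u -> i / F C0 _: no change
3. 0 -> a / C _ C: inserts after position(s) 3, 8, 9: vomabubevadafebat
surface: vomabubevadafebat

cell VEL=fe, CLASS=ma, CASE=mi, POLE=so:
underlying: vombu-n-bo-ru-u
1. f -> v, k -> g, p -> b, s -> z, t -> d / V _ V: no change
2. o -> e, u -> i / F C0 _: no change
3. 0 -> a / C _ C: inserts after position(s) 3, 6: vomabunaboruu
surface: vomabunaboruu

cell VEL=fe, CLASS=ma, CASE=mi, POLE=un:
underlying: vombu-n-bo-ed-u
1. f -> v, k -> g, p -> b, s -> z, t -> d / V _ V: no change
2. o -> e, u -> i / F C0 _: fires at position(s) 11: vombunboedi
3. 0 -> a / C _ C: inserts after position(s) 3, 6: vomabunaboedi
surface: vomabunaboedi


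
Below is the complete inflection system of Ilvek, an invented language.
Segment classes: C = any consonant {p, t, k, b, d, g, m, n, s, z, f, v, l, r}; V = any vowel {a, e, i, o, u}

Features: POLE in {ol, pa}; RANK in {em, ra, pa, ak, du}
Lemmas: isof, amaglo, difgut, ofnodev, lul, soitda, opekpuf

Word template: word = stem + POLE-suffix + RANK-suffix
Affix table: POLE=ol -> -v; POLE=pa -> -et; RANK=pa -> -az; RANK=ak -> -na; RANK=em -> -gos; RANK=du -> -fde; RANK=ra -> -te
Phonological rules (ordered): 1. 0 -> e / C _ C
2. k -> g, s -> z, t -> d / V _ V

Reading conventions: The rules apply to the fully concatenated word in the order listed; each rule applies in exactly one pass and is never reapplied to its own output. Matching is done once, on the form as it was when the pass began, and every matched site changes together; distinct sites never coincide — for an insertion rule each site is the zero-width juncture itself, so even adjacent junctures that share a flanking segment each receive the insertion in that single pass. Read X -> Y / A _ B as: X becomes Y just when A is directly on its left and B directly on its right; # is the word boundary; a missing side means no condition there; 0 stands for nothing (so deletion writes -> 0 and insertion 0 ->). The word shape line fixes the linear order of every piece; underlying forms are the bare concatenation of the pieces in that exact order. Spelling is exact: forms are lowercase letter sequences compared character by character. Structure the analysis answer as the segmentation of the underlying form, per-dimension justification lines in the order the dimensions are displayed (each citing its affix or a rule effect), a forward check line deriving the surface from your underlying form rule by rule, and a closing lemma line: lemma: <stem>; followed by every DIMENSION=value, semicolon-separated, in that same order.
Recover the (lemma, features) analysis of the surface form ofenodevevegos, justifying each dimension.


underlying: ofnodev-v-gos
POLE=ol - signalled by the affix -v
RANK=em - signalled by the affix -gos
check: ofnodevvgos -> ofenodevevegos -> ofenodevevegos
lemma: ofnodev; POLE=ol; RANK=em


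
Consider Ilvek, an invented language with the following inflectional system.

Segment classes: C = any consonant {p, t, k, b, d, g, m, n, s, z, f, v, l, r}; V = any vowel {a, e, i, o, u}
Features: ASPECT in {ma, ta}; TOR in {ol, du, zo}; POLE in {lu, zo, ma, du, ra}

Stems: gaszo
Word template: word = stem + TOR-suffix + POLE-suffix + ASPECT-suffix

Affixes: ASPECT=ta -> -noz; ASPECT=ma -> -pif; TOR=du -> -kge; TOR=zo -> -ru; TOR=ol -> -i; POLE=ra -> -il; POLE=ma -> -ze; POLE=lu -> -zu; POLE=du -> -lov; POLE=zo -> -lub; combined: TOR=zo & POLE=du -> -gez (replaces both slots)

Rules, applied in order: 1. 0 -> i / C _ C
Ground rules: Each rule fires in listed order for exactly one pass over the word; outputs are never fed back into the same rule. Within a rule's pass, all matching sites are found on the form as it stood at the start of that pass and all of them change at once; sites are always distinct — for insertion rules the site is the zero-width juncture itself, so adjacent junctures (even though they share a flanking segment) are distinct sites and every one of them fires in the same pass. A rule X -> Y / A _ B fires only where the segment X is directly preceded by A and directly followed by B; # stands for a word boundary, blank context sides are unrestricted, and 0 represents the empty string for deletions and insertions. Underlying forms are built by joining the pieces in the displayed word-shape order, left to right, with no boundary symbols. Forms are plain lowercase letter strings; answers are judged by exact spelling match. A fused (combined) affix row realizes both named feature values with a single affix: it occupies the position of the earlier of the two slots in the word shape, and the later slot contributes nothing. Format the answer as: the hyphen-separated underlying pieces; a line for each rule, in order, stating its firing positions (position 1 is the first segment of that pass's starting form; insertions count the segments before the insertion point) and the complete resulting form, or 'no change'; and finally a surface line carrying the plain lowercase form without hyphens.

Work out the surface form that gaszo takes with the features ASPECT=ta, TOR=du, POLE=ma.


underlying: gaszo-kge-ze-noz
1. 0 -> i / C _ C: inserts after position(s) 3, 6: gasizokigezenoz
surface: gasizokigezenoz


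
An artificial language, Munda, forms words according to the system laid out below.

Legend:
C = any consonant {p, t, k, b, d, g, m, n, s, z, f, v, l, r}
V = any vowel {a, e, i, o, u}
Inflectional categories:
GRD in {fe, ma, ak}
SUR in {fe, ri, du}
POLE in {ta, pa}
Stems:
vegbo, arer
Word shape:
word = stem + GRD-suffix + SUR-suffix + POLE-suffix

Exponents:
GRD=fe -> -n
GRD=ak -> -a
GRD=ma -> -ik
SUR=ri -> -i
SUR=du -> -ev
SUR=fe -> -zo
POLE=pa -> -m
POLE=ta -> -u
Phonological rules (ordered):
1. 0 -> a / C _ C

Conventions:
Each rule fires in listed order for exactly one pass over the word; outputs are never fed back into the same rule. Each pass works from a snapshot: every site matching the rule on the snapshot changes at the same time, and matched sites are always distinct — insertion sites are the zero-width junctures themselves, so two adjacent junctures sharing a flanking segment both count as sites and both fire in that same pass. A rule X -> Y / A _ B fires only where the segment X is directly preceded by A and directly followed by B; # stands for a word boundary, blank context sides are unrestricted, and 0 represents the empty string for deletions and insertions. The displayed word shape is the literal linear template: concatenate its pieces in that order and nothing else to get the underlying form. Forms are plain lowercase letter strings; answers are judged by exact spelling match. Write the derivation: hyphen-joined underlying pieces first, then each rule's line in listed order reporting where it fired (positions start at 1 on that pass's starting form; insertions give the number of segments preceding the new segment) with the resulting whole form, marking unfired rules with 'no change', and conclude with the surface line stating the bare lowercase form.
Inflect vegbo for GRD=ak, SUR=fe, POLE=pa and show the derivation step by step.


underlying: vegbo-a-zo-m
1. 0 -> a / C _ C: inserts after position(s) 3: vegaboazom
surface: vegaboazom
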